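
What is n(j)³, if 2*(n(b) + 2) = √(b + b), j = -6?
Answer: 10 + 9*I*√3 ≈ 10.0 + 15.588*I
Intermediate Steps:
n(b) = -2 + √2*√b/2 (n(b) = -2 + √(b + b)/2 = -2 + √(2*b)/2 = -2 + (√2*√b)/2 = -2 + √2*√b/2)
n(j)³ = (-2 + √2*√(-6)/2)³ = (-2 + √2*(I*√6)/2)³ = (-2 + I*√3)³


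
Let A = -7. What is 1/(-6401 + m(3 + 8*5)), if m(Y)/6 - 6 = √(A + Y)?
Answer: -1/6329 ≈ -0.00015800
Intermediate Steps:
m(Y) = 36 + 6*√(-7 + Y)
1/(-6401 + m(3 + 8*5)) = 1/(-6401 + (36 + 6*√(-7 + (3 + 8*5)))) = 1/(-6401 + (36 + 6*√(-7 + (3 + 40)))) = 1/(-6401 + (36 + 6*√(-7 + 43))) = 1/(-6401 + (36 + 6*√36)) = 1/(-6401 + (36 + 6*6)) = 1/(-6401 + (36 + 36)) = 1/(-6401 + 72) = 1/(-6329) = -1/6329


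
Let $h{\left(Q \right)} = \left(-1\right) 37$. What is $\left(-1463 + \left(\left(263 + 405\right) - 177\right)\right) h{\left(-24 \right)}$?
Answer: $35964$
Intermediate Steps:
$h{\left(Q \right)} = -37$
$\left(-1463 + \left(\left(263 + 405\right) - 177\right)\right) h{\left(-24 \right)} = \left(-1463 + \left(\left(263 + 405\right) - 177\right)\right) \left(-37\right) = \left(-1463 + \left(668 - 177\right)\right) \left(-37\right) = \left(-1463 + 491\right) \left(-37\right) = \left(-972\right) \left(-37\right) = 35964$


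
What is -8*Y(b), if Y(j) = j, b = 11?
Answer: -88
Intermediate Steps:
-8*Y(b) = -8*11 = -88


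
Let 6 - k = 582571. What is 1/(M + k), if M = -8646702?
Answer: -1/9229267 ≈ -1.0835e-7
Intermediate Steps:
k = -582565 (k = 6 - 1*582571 = 6 - 582571 = -582565)
1/(M + k) = 1/(-8646702 - 582565) = 1/(-9229267) = -1/9229267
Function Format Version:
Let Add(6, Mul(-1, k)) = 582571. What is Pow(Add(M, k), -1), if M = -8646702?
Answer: Rational(-1, 9229267) ≈ -1.0835e-7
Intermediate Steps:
k = -582565 (k = Add(6, Mul(-1, 582571)) = Add(6, -582571) = -582565)
Pow(Add(M, k), -1) = Pow(Add(-8646702, -582565), -1) = Pow(-9229267, -1) = Rational(-1, 9229267)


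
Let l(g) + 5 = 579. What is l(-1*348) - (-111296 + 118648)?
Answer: -6778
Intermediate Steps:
l(g) = 574 (l(g) = -5 + 579 = 574)
l(-1*348) - (-111296 + 118648) = 574 - (-111296 + 118648) = 574 - 1*7352 = 574 - 7352 = -6778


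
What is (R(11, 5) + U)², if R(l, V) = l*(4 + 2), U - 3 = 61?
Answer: 16900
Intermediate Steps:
U = 64 (U = 3 + 61 = 64)
R(l, V) = 6*l (R(l, V) = l*6 = 6*l)
(R(11, 5) + U)² = (6*11 + 64)² = (66 + 64)² = 130² = 16900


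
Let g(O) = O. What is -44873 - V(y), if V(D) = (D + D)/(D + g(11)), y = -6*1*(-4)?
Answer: -1570603/35 ≈ -44874.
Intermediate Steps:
y = 24 (y = -6*(-4) = 24)
V(D) = 2*D/(11 + D) (V(D) = (D + D)/(D + 11) = (2*D)/(11 + D) = 2*D/(11 + D))
-44873 - V(y) = -44873 - 2*24/(11 + 24) = -44873 - 2*24/35 = -44873 - 1*48/35 = -44873 - 48/35 = -1570603/35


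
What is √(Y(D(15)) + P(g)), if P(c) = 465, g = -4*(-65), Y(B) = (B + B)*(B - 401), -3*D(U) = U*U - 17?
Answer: √591161/3 ≈ 256.29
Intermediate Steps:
D(U) = 17/3 - U²/3 (D(U) = -(U*U - 17)/3 = -(U² - 17)/3 = -(-17 + U²)/3 = 17/3 - U²/3)
Y(B) = 2*B*(-401 + B) (Y(B) = (2*B)*(-401 + B) = 2*B*(-401 + B))
g = 260
√(Y(D(15)) + P(g)) = √(2*(17/3 - ⅓*15²)*(-401 + (17/3 - ⅓*15²)) + 465) = √(2*(17/3 - ⅓*225)*(-401 + (17/3 - ⅓*225)) + 465) = √(2*(17/3 - 75)*(-401 + (17/3 - 75)) + 465) = √(2*(-208/3)*(-401 - 208/3) + 465) = √(2*(-208/3)*(-1411/3) + 465) = √(586976/9 + 465) = √(591161/9) = √591161/3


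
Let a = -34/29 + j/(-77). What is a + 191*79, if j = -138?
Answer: 33695121/2233 ≈ 15090.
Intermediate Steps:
a = 1384/2233 (a = -34/29 - 138/(-77) = -34*1/29 - 138*(-1/77) = -34/29 + 138/77 = 1384/2233 ≈ 0.61979)
a + 191*79 = 1384/2233 + 191*79 = 1384/2233 + 15089 = 33695121/2233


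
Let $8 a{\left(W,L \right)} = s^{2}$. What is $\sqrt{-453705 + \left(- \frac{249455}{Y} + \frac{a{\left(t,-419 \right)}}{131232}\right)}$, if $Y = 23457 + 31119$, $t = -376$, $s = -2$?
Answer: $\frac{i \sqrt{70148093646732000599}}{12434232} \approx 673.58 i$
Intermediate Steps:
$a{\left(W,L \right)} = \frac{1}{2}$ ($a{\left(W,L \right)} = \frac{\left(-2\right)^{2}}{8} = \frac{1}{8} \cdot 4 = \frac{1}{2}$)
$Y = 54576$
$\sqrt{-453705 + \left(- \frac{249455}{Y} + \frac{a{\left(t,-419 \right)}}{131232}\right)} = \sqrt{-453705 + \left(- \frac{249455}{54576} + \frac{1}{2 \cdot 131232}\right)} = \sqrt{-453705 + \left(\left(-249455\right) \frac{1}{54576} + \frac{1}{2} \cdot \frac{1}{131232}\right)} = \sqrt{-453705 + \left(- \frac{249455}{54576} + \frac{1}{262464}\right)} = \sqrt{-453705 - \frac{1364018803}{298421568}} = \sqrt{- \frac{135396721528243}{298421568}} = \frac{i \sqrt{70148093646732000599}}{12434232}$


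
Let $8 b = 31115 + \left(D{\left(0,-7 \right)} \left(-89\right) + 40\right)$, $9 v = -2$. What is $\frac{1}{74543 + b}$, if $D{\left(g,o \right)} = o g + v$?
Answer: $\frac{72}{5647669} \approx 1.2749 \cdot 10^{-5}$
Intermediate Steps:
$v = - \frac{2}{9}$ ($v = \frac{1}{9} \left(-2\right) = - \frac{2}{9} \approx -0.22222$)
$D{\left(g,o \right)} = - \frac{2}{9} + g o$ ($D{\left(g,o \right)} = o g - \frac{2}{9} = g o - \frac{2}{9} = - \frac{2}{9} + g o$)
$b = \frac{280573}{72}$ ($b = \frac{31115 + \left(\left(- \frac{2}{9} + 0 \left(-7\right)\right) \left(-89\right) + 40\right)}{8} = \frac{31115 + \left(\left(- \frac{2}{9} + 0\right) \left(-89\right) + 40\right)}{8} = \frac{31115 + \left(\left(- \frac{2}{9}\right) \left(-89\right) + 40\right)}{8} = \frac{31115 + \left(\frac{178}{9} + 40\right)}{8} = \frac{31115 + \frac{538}{9}}{8} = \frac{1}{8} \cdot \frac{280573}{9} = \frac{280573}{72} \approx 3896.8$)
$\frac{1}{74543 + b} = \frac{1}{74543 + \frac{280573}{72}} = \frac{1}{\frac{5647669}{72}} = \frac{72}{5647669}$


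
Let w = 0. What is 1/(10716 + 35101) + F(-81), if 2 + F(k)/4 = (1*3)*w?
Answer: -366535/45817 ≈ -8.0000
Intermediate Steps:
F(k) = -8 (F(k) = -8 + 4*((1*3)*0) = -8 + 4*(3*0) = -8 + 4*0 = -8 + 0 = -8)
1/(10716 + 35101) + F(-81) = 1/(10716 + 35101) - 8 = 1/45817 - 8 = -366535/45817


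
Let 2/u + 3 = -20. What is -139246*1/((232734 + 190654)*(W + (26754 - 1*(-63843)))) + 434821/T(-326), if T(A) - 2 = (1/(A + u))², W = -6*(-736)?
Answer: 491954137332120863169433/2262799867612789638 ≈ 2.1741e+5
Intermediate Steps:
u = -2/23 (u = 2/(-3 - 20) = 2/(-23) = 2*(-1/23) = -2/23 ≈ -0.086957)
W = 4416
T(A) = 2 + (-2/23 + A)⁻² (T(A) = 2 + (1/(A - 2/23))² = 2 + (1/(-2/23 + A))² = 2 + (-2/23 + A)⁻²)
-139246*1/((232734 + 190654)*(W + (26754 - 1*(-63843)))) + 434821/T(-326) = -139246*1/((4416 + (26754 - 1*(-63843)))*(232734 + 190654)) + 434821/(2 + 529/(-2 + 23*(-326))²) = -139246*1/(423388*(4416 + (26754 + 63843))) + 434821/(2 + 529/(-2 - 7498)²) = -139246*1/(423388*(4416 + 90597)) + 434821/(2 + 529/(-7500)²) = -139246/(423388*95013) + 434821/(2 + 529*(1/56250000)) = -139246/40227364044 + 434821/(2 + 529/56250000) = -139246*1/40227364044 + 434821/(112500529/56250000) = -69623/20113682022 + 434821*(56250000/112500529) = -69623/20113682022 + 24458681250000/112500529 = 491954137332120863169433/2262799867612789638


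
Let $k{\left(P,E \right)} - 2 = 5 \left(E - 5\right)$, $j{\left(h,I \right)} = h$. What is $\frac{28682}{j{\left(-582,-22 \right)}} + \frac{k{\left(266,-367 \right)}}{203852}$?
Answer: $- \frac{1461991105}{29660466} \approx -49.291$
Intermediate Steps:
$k{\left(P,E \right)} = -23 + 5 E$ ($k{\left(P,E \right)} = 2 + 5 \left(E - 5\right) = 2 + 5 \left(-5 + E\right) = 2 + \left(-25 + 5 E\right) = -23 + 5 E$)
$\frac{28682}{j{\left(-582,-22 \right)}} + \frac{k{\left(266,-367 \right)}}{203852} = \frac{28682}{-582} + \frac{-23 + 5 \left(-367\right)}{203852} = 28682 \left(- \frac{1}{582}\right) + \left(-23 - 1835\right) \frac{1}{203852} = - \frac{14341}{291} - \frac{929}{101926} = - \frac{1461991105}{29660466}$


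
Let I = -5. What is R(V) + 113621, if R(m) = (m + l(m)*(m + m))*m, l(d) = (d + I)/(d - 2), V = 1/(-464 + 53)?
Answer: 5265272245126/46340661 ≈ 1.1362e+5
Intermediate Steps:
V = -1/411 (V = 1/(-411) = -1/411 ≈ -0.0024331)
l(d) = (-5 + d)/(-2 + d) (l(d) = (d - 5)/(d - 2) = (-5 + d)/(-2 + d))
R(m) = m*(m + 2*m*(-5 + m)/(-2 + m)) (R(m) = (m + ((-5 + m)/(-2 + m))*(m + m))*m = (m + ((-5 + m)/(-2 + m))*(2*m))*m = (m + 2*m*(-5 + m)/(-2 + m))*m = m*(m + 2*m*(-5 + m)/(-2 + m)))
R(V) + 113621 = 3*(-1/411)²*(-4 - 1/411)/(-2 - 1/411) + 113621 = 3*(1/168921)*(-1645/411)/(-823/411) + 113621 = 3*(1/168921)*(-411/823)*(-1645/411) + 113621 = 1645/46340661 + 113621 = 5265272245126/46340661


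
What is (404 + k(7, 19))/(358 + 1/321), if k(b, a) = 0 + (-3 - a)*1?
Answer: 122622/114919 ≈ 1.0670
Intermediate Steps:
k(b, a) = -3 - a (k(b, a) = 0 + (-3 - a) = -3 - a)
(404 + k(7, 19))/(358 + 1/321) = (404 + (-3 - 1*19))/(358 + 1/321) = (404 + (-3 - 19))/(358 + 1/321) = (404 - 22)/(114919/321) = 382*(321/114919) = 122622/114919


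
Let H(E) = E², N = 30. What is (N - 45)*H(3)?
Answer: -135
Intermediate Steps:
(N - 45)*H(3) = (30 - 45)*3² = -15*9 = -135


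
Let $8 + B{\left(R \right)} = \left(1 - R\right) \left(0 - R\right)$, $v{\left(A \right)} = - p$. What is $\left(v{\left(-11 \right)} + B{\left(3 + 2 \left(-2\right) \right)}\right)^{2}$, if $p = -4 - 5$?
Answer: $9$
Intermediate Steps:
$p = -9$
$v{\left(A \right)} = 9$ ($v{\left(A \right)} = \left(-1\right) \left(-9\right) = 9$)
$B{\left(R \right)} = -8 - R \left(1 - R\right)$ ($B{\left(R \right)} = -8 + \left(1 - R\right) \left(0 - R\right) = -8 + \left(1 - R\right) \left(- R\right) = -8 - R \left(1 - R\right)$)
$\left(v{\left(-11 \right)} + B{\left(3 + 2 \left(-2\right) \right)}\right)^{2} = \left(9 - \left(11 - 4 - \left(3 + 2 \left(-2\right)\right)^{2}\right)\right)^{2} = \left(9 - \left(7 - \left(3 - 4\right)^{2}\right)\right)^{2} = \left(9 - \left(7 - 1\right)\right)^{2} = \left(9 + \left(-8 + 1 + 1\right)\right)^{2} = \left(9 - 6\right)^{2} = 3^{2} = 9$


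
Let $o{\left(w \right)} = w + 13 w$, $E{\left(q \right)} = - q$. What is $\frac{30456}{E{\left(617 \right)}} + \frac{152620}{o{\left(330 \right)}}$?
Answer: $- \frac{2327009}{142527} \approx -16.327$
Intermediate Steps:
$o{\left(w \right)} = 14 w$
$\frac{30456}{E{\left(617 \right)}} + \frac{152620}{o{\left(330 \right)}} = \frac{30456}{\left(-1\right) 617} + \frac{152620}{14 \cdot 330} = \frac{30456}{-617} + \frac{152620}{4620} = 30456 \left(- \frac{1}{617}\right) + 152620 \cdot \frac{1}{4620} = - \frac{30456}{617} + \frac{7631}{231} = - \frac{2327009}{142527}$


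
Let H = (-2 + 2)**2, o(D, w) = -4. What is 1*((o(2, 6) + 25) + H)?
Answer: 21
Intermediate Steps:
H = 0 (H = 0**2 = 0)
1*((o(2, 6) + 25) + H) = 1*((-4 + 25) + 0) = 1*(21 + 0) = 1*21 = 21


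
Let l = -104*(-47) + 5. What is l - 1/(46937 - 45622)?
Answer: 6434294/1315 ≈ 4893.0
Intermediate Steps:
l = 4893 (l = 4888 + 5 = 4893)
l - 1/(46937 - 45622) = 4893 - 1/(46937 - 45622) = 4893 - 1/1315 = 6434294/1315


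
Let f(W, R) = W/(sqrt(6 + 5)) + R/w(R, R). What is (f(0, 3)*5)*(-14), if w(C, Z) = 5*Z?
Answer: -14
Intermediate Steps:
f(W, R) = 1/5 + W*sqrt(11)/11 (f(W, R) = W/(sqrt(6 + 5)) + R/((5*R)) = W/(sqrt(11)) + R*(1/(5*R)) = W*(sqrt(11)/11) + 1/5 = W*sqrt(11)/11 + 1/5 = 1/5 + W*sqrt(11)/11)
(f(0, 3)*5)*(-14) = ((1/5 + (1/11)*0*sqrt(11))*5)*(-14) = ((1/5 + 0)*5)*(-14) = ((1/5)*5)*(-14) = 1*(-14) = -14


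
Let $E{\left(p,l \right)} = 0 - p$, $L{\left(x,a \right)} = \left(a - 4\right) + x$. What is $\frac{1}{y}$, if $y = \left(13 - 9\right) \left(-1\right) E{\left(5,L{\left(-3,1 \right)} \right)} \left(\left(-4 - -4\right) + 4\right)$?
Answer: $\frac{1}{80} \approx 0.0125$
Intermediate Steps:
$L{\left(x,a \right)} = -4 + a + x$ ($L{\left(x,a \right)} = \left(-4 + a\right) + x = -4 + a + x$)
$E{\left(p,l \right)} = - p$
$y = 80$ ($y = \left(13 - 9\right) \left(-1\right) \left(-1\right) 5 \left(\left(-4 - -4\right) + 4\right) = 4 \left(-1\right) \left(- 5 \left(\left(-4 + 4\right) + 4\right)\right) = - 4 \left(- 5 \left(0 + 4\right)\right) = - 4 \left(\left(-5\right) 4\right) = \left(-4\right) \left(-20\right) = 80$)
$\frac{1}{y} = \frac{1}{80}$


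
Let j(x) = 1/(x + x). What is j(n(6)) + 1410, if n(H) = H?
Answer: 16921/12 ≈ 1410.1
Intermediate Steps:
j(x) = 1/(2*x)
j(n(6)) + 1410 = (½)/6 + 1410 = (½)*(⅙) + 1410 = 1/12 + 1410 = 16921/12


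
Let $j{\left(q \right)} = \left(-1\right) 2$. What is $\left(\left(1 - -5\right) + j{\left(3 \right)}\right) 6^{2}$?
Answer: $144$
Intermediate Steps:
$j{\left(q \right)} = -2$
$\left(\left(1 - -5\right) + j{\left(3 \right)}\right) 6^{2} = \left(\left(1 - -5\right) - 2\right) 6^{2} = \left(\left(1 + 5\right) - 2\right) 36 = \left(6 - 2\right) 36 = 4 \cdot 36 = 144$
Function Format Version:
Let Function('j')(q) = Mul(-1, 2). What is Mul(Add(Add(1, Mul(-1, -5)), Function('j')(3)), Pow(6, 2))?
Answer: 144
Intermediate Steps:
Function('j')(q) = -2
Mul(Add(Add(1, Mul(-1, -5)), Function('j')(3)), Pow(6, 2)) = Mul(Add(Add(1, Mul(-1, -5)), -2), Pow(6, 2)) = Mul(Add(Add(1, 5), -2), 36) = Mul(Add(6, -2), 36) = Mul(4, 36) = 144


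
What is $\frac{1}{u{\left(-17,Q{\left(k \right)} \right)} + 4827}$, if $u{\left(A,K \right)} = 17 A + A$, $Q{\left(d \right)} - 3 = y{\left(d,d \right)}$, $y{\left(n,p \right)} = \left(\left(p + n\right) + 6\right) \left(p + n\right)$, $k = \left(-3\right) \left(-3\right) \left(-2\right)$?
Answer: $\frac{1}{4521} \approx 0.00022119$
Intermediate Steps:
$k = -18$ ($k = 9 \left(-2\right) = -18$)
$y{\left(n,p \right)} = \left(n + p\right) \left(6 + n + p\right)$ ($y{\left(n,p \right)} = \left(\left(n + p\right) + 6\right) \left(n + p\right) = \left(6 + n + p\right) \left(n + p\right) = \left(n + p\right) \left(6 + n + p\right)$)
$Q{\left(d \right)} = 3 + 4 d^{2} + 12 d$ ($Q{\left(d \right)} = 3 + \left(d^{2} + d^{2} + 6 d + 6 d + 2 d d\right) = 3 + \left(d^{2} + d^{2} + 6 d + 6 d + 2 d^{2}\right) = 3 + \left(4 d^{2} + 12 d\right) = 3 + 4 d^{2} + 12 d$)
$u{\left(A,K \right)} = 18 A$
$\frac{1}{u{\left(-17,Q{\left(k \right)} \right)} + 4827} = \frac{1}{18 \left(-17\right) + 4827} = \frac{1}{-306 + 4827} = \frac{1}{4521}$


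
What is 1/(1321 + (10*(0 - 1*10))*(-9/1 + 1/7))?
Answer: 7/15447 ≈ 0.00045316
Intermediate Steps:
1/(1321 + (10*(0 - 1*10))*(-9/1 + 1/7)) = 1/(1321 + (10*(0 - 10))*(-9*1 + 1*(⅐))) = 1/(1321 + (10*(-10))*(-9 + ⅐)) = 1/(1321 - 100*(-62/7)) = 1/(1321 + 6200/7) = 1/(15447/7) = 7/15447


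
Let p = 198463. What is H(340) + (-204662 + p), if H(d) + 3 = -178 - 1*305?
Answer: -6685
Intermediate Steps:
H(d) = -486 (H(d) = -3 + (-178 - 1*305) = -3 + (-178 - 305) = -3 - 483 = -486)
H(340) + (-204662 + p) = -486 + (-204662 + 198463) = -486 - 6199 = -6685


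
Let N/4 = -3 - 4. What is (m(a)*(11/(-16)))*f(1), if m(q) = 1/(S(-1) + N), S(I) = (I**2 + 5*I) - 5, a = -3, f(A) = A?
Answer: 11/592 ≈ 0.018581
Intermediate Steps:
N = -28 (N = 4*(-3 - 4) = 4*(-7) = -28)
S(I) = -5 + I**2 + 5*I
m(q) = -1/37 (m(q) = 1/((-5 + (-1)**2 + 5*(-1)) - 28) = 1/((-5 + 1 - 5) - 28) = 1/(-9 - 28) = 1/(-37) = -1/37)
(m(a)*(11/(-16)))*f(1) = -11/(37*(-16))*1 = -11*(-1)/(37*16)*1 = -1/37*(-11/16)*1 = (11/592)*1 = 11/592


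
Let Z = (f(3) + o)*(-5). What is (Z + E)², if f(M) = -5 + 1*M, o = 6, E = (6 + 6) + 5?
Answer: 9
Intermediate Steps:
E = 17 (E = 12 + 5 = 17)
f(M) = -5 + M
Z = -20 (Z = ((-5 + 3) + 6)*(-5) = (-2 + 6)*(-5) = 4*(-5) = -20)
(Z + E)² = (-20 + 17)² = (-3)² = 9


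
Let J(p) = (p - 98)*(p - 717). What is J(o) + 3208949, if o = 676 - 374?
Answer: 3124289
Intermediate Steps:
o = 302
J(p) = (-717 + p)*(-98 + p) (J(p) = (-98 + p)*(-717 + p) = (-717 + p)*(-98 + p))
J(o) + 3208949 = (70266 + 302**2 - 815*302) + 3208949 = (70266 + 91204 - 246130) + 3208949 = -84660 + 3208949 = 3124289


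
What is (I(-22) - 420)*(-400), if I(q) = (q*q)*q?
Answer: 4427200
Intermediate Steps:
I(q) = q³ (I(q) = q²*q = q³)
(I(-22) - 420)*(-400) = ((-22)³ - 420)*(-400) = (-10648 - 420)*(-400) = -11068*(-400) = 4427200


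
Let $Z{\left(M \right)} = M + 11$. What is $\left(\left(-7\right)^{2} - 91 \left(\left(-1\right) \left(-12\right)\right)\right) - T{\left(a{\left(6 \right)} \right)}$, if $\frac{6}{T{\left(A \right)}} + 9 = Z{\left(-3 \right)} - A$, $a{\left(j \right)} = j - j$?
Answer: $-1037$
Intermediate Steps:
$Z{\left(M \right)} = 11 + M$
$a{\left(j \right)} = 0$
$T{\left(A \right)} = \frac{6}{-1 - A}$ ($T{\left(A \right)} = \frac{6}{-9 - \left(-8 + A\right)} = \frac{6}{-1 - A}$)
$\left(\left(-7\right)^{2} - 91 \left(\left(-1\right) \left(-12\right)\right)\right) - T{\left(a{\left(6 \right)} \right)} = \left(\left(-7\right)^{2} - 91 \left(\left(-1\right) \left(-12\right)\right)\right) - - \frac{6}{1 + 0} = \left(49 - 1092\right) - - \frac{6}{1} = \left(49 - 1092\right) - \left(-6\right) 1 = -1043 - -6 = -1043 + 6 = -1037$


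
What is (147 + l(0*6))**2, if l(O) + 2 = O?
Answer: 21025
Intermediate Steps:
l(O) = -2 + O
(147 + l(0*6))**2 = (147 + (-2 + 0*6))**2 = (147 + (-2 + 0))**2 = (147 - 2)**2 = 145**2 = 21025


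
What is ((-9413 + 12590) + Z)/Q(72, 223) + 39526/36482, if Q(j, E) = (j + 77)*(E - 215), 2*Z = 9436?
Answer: 167570191/21743272 ≈ 7.7068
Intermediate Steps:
Z = 4718 (Z = (½)*9436 = 4718)
Q(j, E) = (-215 + E)*(77 + j) (Q(j, E) = (77 + j)*(-215 + E) = (-215 + E)*(77 + j))
((-9413 + 12590) + Z)/Q(72, 223) + 39526/36482 = ((-9413 + 12590) + 4718)/(-16555 - 215*72 + 77*223 + 223*72) + 39526/36482 = (3177 + 4718)/(-16555 - 15480 + 17171 + 16056) + 39526*(1/36482) = 7895/1192 + 19763/18241 = 167570191/21743272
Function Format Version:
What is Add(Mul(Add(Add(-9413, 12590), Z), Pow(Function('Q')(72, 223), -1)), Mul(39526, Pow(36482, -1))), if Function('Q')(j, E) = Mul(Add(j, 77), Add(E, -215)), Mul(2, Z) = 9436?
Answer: Rational(167570191, 21743272) ≈ 7.7068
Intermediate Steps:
Z = 4718 (Z = Mul(Rational(1, 2), 9436) = 4718)
Function('Q')(j, E) = Mul(Add(-215, E), Add(77, j)) (Function('Q')(j, E) = Mul(Add(77, j), Add(-215, E)) = Mul(Add(-215, E), Add(77, j)))
Add(Mul(Add(Add(-9413, 12590), Z), Pow(Function('Q')(72, 223), -1)), Mul(39526, Pow(36482, -1))) = Add(Mul(Add(Add(-9413, 12590), 4718), Pow(Add(-16555, Mul(-215, 72), Mul(77, 223), Mul(223, 72)), -1)), Mul(39526, Pow(36482, -1))) = Add(Mul(Add(3177, 4718), Pow(Add(-16555, -15480, 17171, 16056), -1)), Mul(39526, Rational(1, 36482))) = Add(Mul(7895, Pow(1192, -1)), Rational(19763, 18241)) = Add(Mul(7895, Rational(1, 1192)), Rational(19763, 18241)) = Add(Rational(7895, 1192), Rational(19763, 18241)) = Rational(167570191, 21743272)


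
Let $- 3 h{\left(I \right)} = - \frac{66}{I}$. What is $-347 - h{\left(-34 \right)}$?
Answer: $- \frac{5888}{17} \approx -346.35$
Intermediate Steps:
$h{\left(I \right)} = \frac{22}{I}$ ($h{\left(I \right)} = - \frac{\left(-66\right) \frac{1}{I}}{3} = \frac{22}{I}$)
$-347 - h{\left(-34 \right)} = -347 - \frac{22}{-34} = -347 - 22 \left(- \frac{1}{34}\right) = -347 - - \frac{11}{17} = -347 + \frac{11}{17} = - \frac{5888}{17}$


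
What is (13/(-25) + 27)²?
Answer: 438244/625 ≈ 701.19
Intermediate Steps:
(13/(-25) + 27)² = (13*(-1/25) + 27)² = (-13/25 + 27)² = (662/25)² = 438244/625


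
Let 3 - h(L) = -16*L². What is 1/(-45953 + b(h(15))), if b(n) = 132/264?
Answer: -2/91905 ≈ -2.1762e-5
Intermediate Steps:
h(L) = 3 + 16*L² (h(L) = 3 - (-16)*L² = 3 + 16*L²)
b(n) = ½ (b(n) = 132*(1/264) = ½)
1/(-45953 + b(h(15))) = 1/(-45953 + ½) = 1/(-91905/2) = -2/91905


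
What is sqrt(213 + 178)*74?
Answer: 74*sqrt(391) ≈ 1463.3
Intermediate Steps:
sqrt(213 + 178)*74 = sqrt(391)*74 = 74*sqrt(391)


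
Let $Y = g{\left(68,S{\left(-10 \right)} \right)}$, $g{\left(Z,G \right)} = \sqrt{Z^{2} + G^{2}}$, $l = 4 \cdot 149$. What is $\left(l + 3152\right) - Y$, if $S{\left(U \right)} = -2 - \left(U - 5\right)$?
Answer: $3748 - \sqrt{4793} \approx 3678.8$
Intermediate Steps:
$l = 596$
$S{\left(U \right)} = 3 - U$ ($S{\left(U \right)} = -2 - \left(-5 + U\right) = 3 - U$)
$g{\left(Z,G \right)} = \sqrt{G^{2} + Z^{2}}$
$Y = \sqrt{4793}$ ($Y = \sqrt{\left(3 - -10\right)^{2} + 68^{2}} = \sqrt{\left(3 + 10\right)^{2} + 4624} = \sqrt{13^{2} + 4624} = \sqrt{169 + 4624} = \sqrt{4793} \approx 69.231$)
$\left(l + 3152\right) - Y = \left(596 + 3152\right) - \sqrt{4793} = 3748 - \sqrt{4793}$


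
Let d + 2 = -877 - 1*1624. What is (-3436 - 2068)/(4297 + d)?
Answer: -2752/897 ≈ -3.0680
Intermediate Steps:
d = -2503 (d = -2 + (-877 - 1*1624) = -2 + (-877 - 1624) = -2 - 2501 = -2503)
(-3436 - 2068)/(4297 + d) = (-3436 - 2068)/(4297 - 2503) = -5504/1794 = -5504*1/1794 = -2752/897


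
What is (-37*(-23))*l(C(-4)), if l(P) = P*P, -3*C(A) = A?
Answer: 13616/9 ≈ 1512.9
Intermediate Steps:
C(A) = -A/3
l(P) = P²
(-37*(-23))*l(C(-4)) = (-37*(-23))*(-⅓*(-4))² = 851*(4/3)² = 851*(16/9) = 13616/9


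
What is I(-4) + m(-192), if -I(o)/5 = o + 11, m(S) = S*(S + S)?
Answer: 73693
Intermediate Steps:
m(S) = 2*S**2 (m(S) = S*(2*S) = 2*S**2)
I(o) = -55 - 5*o (I(o) = -5*(o + 11) = -5*(11 + o) = -55 - 5*o)
I(-4) + m(-192) = (-55 - 5*(-4)) + 2*(-192)**2 = (-55 + 20) + 2*36864 = -35 + 73728 = 73693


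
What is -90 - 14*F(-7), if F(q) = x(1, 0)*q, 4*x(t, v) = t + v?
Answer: -131/2 ≈ -65.500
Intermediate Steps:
x(t, v) = t/4 + v/4 (x(t, v) = (t + v)/4 = t/4 + v/4)
F(q) = q/4 (F(q) = ((¼)*1 + (¼)*0)*q = (¼ + 0)*q = q/4)
-90 - 14*F(-7) = -90 - 7*(-7)/2 = -90 - 14*(-7/4) = -90 + 49/2 = -131/2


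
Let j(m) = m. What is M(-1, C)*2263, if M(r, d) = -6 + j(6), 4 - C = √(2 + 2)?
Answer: 0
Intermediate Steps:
C = 2 (C = 4 - √(2 + 2) = 4 - √4 = 4 - 1*2 = 4 - 2 = 2)
M(r, d) = 0 (M(r, d) = -6 + 6 = 0)
M(-1, C)*2263 = 0*2263 = 0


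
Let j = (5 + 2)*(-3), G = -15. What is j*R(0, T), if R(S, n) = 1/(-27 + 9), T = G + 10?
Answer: 7/6 ≈ 1.1667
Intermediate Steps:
T = -5 (T = -15 + 10 = -5)
R(S, n) = -1/18 (R(S, n) = 1/(-18) = -1/18)
j = -21 (j = 7*(-3) = -21)
j*R(0, T) = -21*(-1/18) = 7/6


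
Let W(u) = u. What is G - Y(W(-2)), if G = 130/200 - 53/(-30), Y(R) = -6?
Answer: 101/12 ≈ 8.4167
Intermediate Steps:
G = 29/12 (G = 130*(1/200) - 53*(-1/30) = 13/20 + 53/30 = 29/12 ≈ 2.4167)
G - Y(W(-2)) = 29/12 - 1*(-6) = 29/12 + 6 = 101/12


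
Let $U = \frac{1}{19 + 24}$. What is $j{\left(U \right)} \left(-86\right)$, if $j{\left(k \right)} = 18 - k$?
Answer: $-1546$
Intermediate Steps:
$U = \frac{1}{43} \approx 0.023256$
$j{\left(U \right)} \left(-86\right) = \left(18 - \frac{1}{43}\right) \left(-86\right) = \frac{773}{43} \left(-86\right) = -1546$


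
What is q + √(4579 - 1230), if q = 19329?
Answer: 19329 + √3349 ≈ 19387.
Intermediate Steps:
q + √(4579 - 1230) = 19329 + √(4579 - 1230) = 19329 + √3349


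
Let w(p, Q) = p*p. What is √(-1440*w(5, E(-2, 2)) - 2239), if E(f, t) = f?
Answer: I*√38239 ≈ 195.55*I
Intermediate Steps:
w(p, Q) = p²
√(-1440*w(5, E(-2, 2)) - 2239) = √(-1440*5² - 2239) = √(-1440*25 - 2239) = √(-36000 - 2239) = √(-38239) = I*√38239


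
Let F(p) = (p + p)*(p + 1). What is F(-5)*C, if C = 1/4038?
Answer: 20/2019 ≈ 0.0099059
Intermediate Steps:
F(p) = 2*p*(1 + p) (F(p) = (2*p)*(1 + p) = 2*p*(1 + p))
C = 1/4038 ≈ 0.00024765
F(-5)*C = (2*(-5)*(1 - 5))*(1/4038) = (2*(-5)*(-4))*(1/4038) = 40*(1/4038) = 20/2019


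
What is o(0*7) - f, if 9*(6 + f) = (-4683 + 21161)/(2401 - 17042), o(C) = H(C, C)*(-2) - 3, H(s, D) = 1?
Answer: 13477/11979 ≈ 1.1251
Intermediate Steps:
o(C) = -5 (o(C) = 1*(-2) - 3 = -2 - 3 = -5)
f = -73372/11979 (f = -6 + ((-4683 + 21161)/(2401 - 17042))/9 = -6 + (16478/(-14641))/9 = -6 + (16478*(-1/14641))/9 = -6 + (⅑)*(-1498/1331) = -6 - 1498/11979 = -73372/11979 ≈ -6.1251)
o(0*7) - f = -5 - 1*(-73372/11979) = -5 + 73372/11979 = 13477/11979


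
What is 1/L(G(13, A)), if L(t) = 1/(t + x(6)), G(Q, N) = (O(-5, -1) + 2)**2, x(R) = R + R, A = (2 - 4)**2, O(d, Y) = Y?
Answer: 13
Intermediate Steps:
A = 4 (A = (-2)**2 = 4)
x(R) = 2*R
G(Q, N) = 1 (G(Q, N) = (-1 + 2)**2 = 1**2 = 1)
L(t) = 1/(12 + t) (L(t) = 1/(t + 2*6) = 1/(t + 12) = 1/(12 + t))
1/L(G(13, A)) = 1/(1/(12 + 1)) = 1/(1/13) = 13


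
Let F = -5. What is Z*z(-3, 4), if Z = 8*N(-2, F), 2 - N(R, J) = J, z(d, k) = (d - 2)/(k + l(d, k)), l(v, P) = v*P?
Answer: 35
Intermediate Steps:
l(v, P) = P*v
z(d, k) = (-2 + d)/(k + d*k) (z(d, k) = (d - 2)/(k + k*d) = (-2 + d)/(k + d*k))
N(R, J) = 2 - J
Z = 56 (Z = 8*(2 - 1*(-5)) = 8*(2 + 5) = 8*7 = 56)
Z*z(-3, 4) = 56*((-2 - 3)/(4*(1 - 3))) = 56*((1/4)*(-5)/(-2)) = 56*((1/4)*(-1/2)*(-5)) = 56*(5/8) = 35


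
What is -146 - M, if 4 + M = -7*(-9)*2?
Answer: -268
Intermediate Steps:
M = 122 (M = -4 - 7*(-9)*2 = -4 + 63*2 = -4 + 126 = 122)
-146 - M = -146 - 1*122 = -146 - 122 = -268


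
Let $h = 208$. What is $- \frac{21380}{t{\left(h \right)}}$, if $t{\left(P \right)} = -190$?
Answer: $\frac{2138}{19} \approx 112.53$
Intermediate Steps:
$- \frac{21380}{t{\left(h \right)}} = - \frac{21380}{-190} = \left(-21380\right) \left(- \frac{1}{190}\right) = \frac{2138}{19}$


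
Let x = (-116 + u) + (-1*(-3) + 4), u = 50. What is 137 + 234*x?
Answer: -13669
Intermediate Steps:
x = -59 (x = (-116 + 50) + (-1*(-3) + 4) = -66 + (3 + 4) = -66 + 7 = -59)
137 + 234*x = 137 + 234*(-59) = 137 - 13806 = -13669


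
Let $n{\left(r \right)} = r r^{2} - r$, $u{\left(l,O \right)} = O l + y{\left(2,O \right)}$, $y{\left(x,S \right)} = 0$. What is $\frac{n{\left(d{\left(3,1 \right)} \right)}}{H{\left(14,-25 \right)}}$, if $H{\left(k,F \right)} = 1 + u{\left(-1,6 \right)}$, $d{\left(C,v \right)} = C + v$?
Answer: $-12$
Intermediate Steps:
$u{\left(l,O \right)} = O l$ ($u{\left(l,O \right)} = O l + 0 = O l$)
$n{\left(r \right)} = r^{3} - r$
$H{\left(k,F \right)} = -5$ ($H{\left(k,F \right)} = 1 + 6 \left(-1\right) = 1 - 6 = -5$)
$\frac{n{\left(d{\left(3,1 \right)} \right)}}{H{\left(14,-25 \right)}} = \frac{\left(3 + 1\right)^{3} - \left(3 + 1\right)}{-5} = \left(4^{3} - 4\right) \left(- \frac{1}{5}\right) = \left(64 - 4\right) \left(- \frac{1}{5}\right) = 60 \left(- \frac{1}{5}\right) = -12$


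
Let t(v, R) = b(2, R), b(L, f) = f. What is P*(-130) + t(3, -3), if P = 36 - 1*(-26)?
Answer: -8063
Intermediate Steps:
t(v, R) = R
P = 62 (P = 36 + 26 = 62)
P*(-130) + t(3, -3) = 62*(-130) - 3 = -8060 - 3 = -8063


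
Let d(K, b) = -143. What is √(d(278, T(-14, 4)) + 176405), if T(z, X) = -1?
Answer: √176262 ≈ 419.84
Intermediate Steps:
√(d(278, T(-14, 4)) + 176405) = √(-143 + 176405) = √176262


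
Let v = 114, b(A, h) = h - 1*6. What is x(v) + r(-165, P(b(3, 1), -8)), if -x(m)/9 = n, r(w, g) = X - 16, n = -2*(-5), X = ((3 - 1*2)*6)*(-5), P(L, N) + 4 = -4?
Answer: -136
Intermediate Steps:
b(A, h) = -6 + h (b(A, h) = h - 6 = -6 + h)
P(L, N) = -8 (P(L, N) = -4 - 4 = -8)
X = -30 (X = ((3 - 2)*6)*(-5) = (1*6)*(-5) = 6*(-5) = -30)
n = 10
r(w, g) = -46 (r(w, g) = -30 - 16 = -46)
x(m) = -90 (x(m) = -9*10 = -90)
x(v) + r(-165, P(b(3, 1), -8)) = -90 - 46 = -136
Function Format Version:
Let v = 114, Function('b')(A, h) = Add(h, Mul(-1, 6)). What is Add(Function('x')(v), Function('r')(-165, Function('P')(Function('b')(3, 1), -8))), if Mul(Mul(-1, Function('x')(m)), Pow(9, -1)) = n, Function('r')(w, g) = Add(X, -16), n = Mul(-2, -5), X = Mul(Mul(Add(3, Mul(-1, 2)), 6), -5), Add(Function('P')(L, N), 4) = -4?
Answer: -136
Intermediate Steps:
Function('b')(A, h) = Add(-6, h) (Function('b')(A, h) = Add(h, -6) = Add(-6, h))
Function('P')(L, N) = -8 (Function('P')(L, N) = Add(-4, -4) = -8)
X = -30 (X = Mul(Mul(Add(3, -2), 6), -5) = Mul(Mul(1, 6), -5) = Mul(6, -5) = -30)
n = 10
Function('r')(w, g) = -46 (Function('r')(w, g) = Add(-30, -16) = -46)
Function('x')(m) = -90 (Function('x')(m) = Mul(-9, 10) = -90)
Add(Function('x')(v), Function('r')(-165, Function('P')(Function('b')(3, 1), -8))) = Add(-90, -46) = -136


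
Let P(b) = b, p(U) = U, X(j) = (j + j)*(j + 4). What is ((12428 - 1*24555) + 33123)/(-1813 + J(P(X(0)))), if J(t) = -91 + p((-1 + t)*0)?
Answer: -5249/476 ≈ -11.027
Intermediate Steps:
X(j) = 2*j*(4 + j) (X(j) = (2*j)*(4 + j) = 2*j*(4 + j))
J(t) = -91 (J(t) = -91 + (-1 + t)*0 = -91 + 0 = -91)
((12428 - 1*24555) + 33123)/(-1813 + J(P(X(0)))) = ((12428 - 1*24555) + 33123)/(-1813 - 91) = ((12428 - 24555) + 33123)/(-1904) = (-12127 + 33123)*(-1/1904) = 20996*(-1/1904) = -5249/476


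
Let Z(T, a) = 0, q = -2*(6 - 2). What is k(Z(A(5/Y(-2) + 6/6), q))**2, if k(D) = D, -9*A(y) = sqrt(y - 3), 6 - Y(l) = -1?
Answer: 0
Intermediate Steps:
Y(l) = 7 (Y(l) = 6 - 1*(-1) = 6 + 1 = 7)
A(y) = -sqrt(-3 + y)/9 (A(y) = -sqrt(y - 3)/9 = -sqrt(-3 + y)/9)
q = -8 (q = -2*4 = -8)
k(Z(A(5/Y(-2) + 6/6), q))**2 = 0**2 = 0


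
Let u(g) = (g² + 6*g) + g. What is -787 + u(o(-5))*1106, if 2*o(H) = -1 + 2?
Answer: 6721/2 ≈ 3360.5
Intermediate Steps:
o(H) = ½ (o(H) = (-1 + 2)/2 = (½)*1 = ½)
u(g) = g² + 7*g
-787 + u(o(-5))*1106 = -787 + ((7 + ½)/2)*1106 = -787 + ((½)*(15/2))*1106 = -787 + (15/4)*1106 = -787 + 8295/2 = 6721/2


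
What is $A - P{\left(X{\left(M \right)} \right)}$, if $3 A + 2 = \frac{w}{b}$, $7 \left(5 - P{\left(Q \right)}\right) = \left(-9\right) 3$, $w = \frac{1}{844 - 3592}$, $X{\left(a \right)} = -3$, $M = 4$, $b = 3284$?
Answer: $- \frac{1804886407}{189513072} \approx -9.5238$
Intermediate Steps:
$w = - \frac{1}{2748}$ ($w = \frac{1}{-2748} = - \frac{1}{2748} \approx -0.0003639$)
$P{\left(Q \right)} = \frac{62}{7}$ ($P{\left(Q \right)} = 5 - \frac{\left(-9\right) 3}{7} = 5 - - \frac{27}{7} = 5 + \frac{27}{7} = \frac{62}{7}$)
$A = - \frac{18048865}{27073296}$ ($A = - \frac{2}{3} + \frac{\left(- \frac{1}{2748}\right) \frac{1}{3284}}{3} = - \frac{2}{3} + \frac{1}{3} \left(- \frac{1}{9024432}\right) = - \frac{2}{3} - \frac{1}{27073296} = - \frac{18048865}{27073296} \approx -0.66667$)
$A - P{\left(X{\left(M \right)} \right)} = - \frac{18048865}{27073296} - \frac{62}{7} = - \frac{1804886407}{189513072}$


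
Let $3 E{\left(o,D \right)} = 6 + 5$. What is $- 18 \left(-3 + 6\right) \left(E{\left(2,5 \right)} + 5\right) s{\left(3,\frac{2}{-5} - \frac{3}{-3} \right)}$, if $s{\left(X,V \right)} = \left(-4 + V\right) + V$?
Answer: $\frac{6552}{5} \approx 1310.4$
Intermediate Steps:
$E{\left(o,D \right)} = \frac{11}{3}$ ($E{\left(o,D \right)} = \frac{6 + 5}{3} = \frac{1}{3} \cdot 11 = \frac{11}{3}$)
$s{\left(X,V \right)} = -4 + 2 V$
$- 18 \left(-3 + 6\right) \left(E{\left(2,5 \right)} + 5\right) s{\left(3,\frac{2}{-5} - \frac{3}{-3} \right)} = - 18 \left(-3 + 6\right) \left(\frac{11}{3} + 5\right) \left(-4 + 2 \left(\frac{2}{-5} - \frac{3}{-3}\right)\right) = - 18 \cdot 3 \cdot \frac{26}{3} \left(-4 + 2 \left(2 \left(- \frac{1}{5}\right) - -1\right)\right) = \left(-18\right) 26 \left(-4 + 2 \left(- \frac{2}{5} + 1\right)\right) = - 468 \left(-4 + 2 \cdot \frac{3}{5}\right) = - 468 \left(-4 + \frac{6}{5}\right) = \left(-468\right) \left(- \frac{14}{5}\right) = \frac{6552}{5}$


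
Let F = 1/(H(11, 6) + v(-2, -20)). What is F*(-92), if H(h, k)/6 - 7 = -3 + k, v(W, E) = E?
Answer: -23/10 ≈ -2.3000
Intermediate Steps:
H(h, k) = 24 + 6*k (H(h, k) = 42 + 6*(-3 + k) = 42 + (-18 + 6*k) = 24 + 6*k)
F = 1/40 (F = 1/((24 + 6*6) - 20) = 1/((24 + 36) - 20) = 1/(60 - 20) = 1/40 ≈ 0.025000)
F*(-92) = (1/40)*(-92) = -23/10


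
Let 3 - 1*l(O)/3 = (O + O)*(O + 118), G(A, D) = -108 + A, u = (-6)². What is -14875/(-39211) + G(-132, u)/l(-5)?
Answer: 13716495/44426063 ≈ 0.30875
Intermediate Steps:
u = 36
l(O) = 9 - 6*O*(118 + O) (l(O) = 9 - 3*(O + O)*(O + 118) = 9 - 3*2*O*(118 + O) = 9 - 6*O*(118 + O))
-14875/(-39211) + G(-132, u)/l(-5) = -14875/(-39211) + (-108 - 132)/(9 - 708*(-5) - 6*(-5)²) = -14875*(-1/39211) - 240/(9 + 3540 - 6*25) = 14875/39211 - 240/(9 + 3540 - 150) = 14875/39211 - 240/3399 = 14875/39211 - 240*1/3399 = 14875/39211 - 80/1133 = 13716495/44426063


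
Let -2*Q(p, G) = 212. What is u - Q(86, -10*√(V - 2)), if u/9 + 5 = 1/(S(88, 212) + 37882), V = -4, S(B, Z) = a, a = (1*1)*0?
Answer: 2310811/37882 ≈ 61.000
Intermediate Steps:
a = 0 (a = 1*0 = 0)
S(B, Z) = 0
Q(p, G) = -106 (Q(p, G) = -½*212 = -106)
u = -1704681/37882 (u = -45 + 9/(0 + 37882) = -45 + 9/37882 = -1704681/37882 ≈ -45.000)
u - Q(86, -10*√(V - 2)) = -1704681/37882 - 1*(-106) = -1704681/37882 + 106 = 2310811/37882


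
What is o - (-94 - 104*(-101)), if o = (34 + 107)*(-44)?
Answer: -16614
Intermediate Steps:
o = -6204 (o = 141*(-44) = -6204)
o - (-94 - 104*(-101)) = -6204 - (-94 - 104*(-101)) = -6204 - (-94 + 10504) = -6204 - 1*10410 = -6204 - 10410 = -16614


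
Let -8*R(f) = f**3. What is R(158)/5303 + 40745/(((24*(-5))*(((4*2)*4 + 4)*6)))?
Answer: -2599128323/27490752 ≈ -94.546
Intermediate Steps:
R(f) = -f**3/8
R(158)/5303 + 40745/(((24*(-5))*(((4*2)*4 + 4)*6))) = -1/8*158**3/5303 + 40745/(((24*(-5))*(((4*2)*4 + 4)*6))) = -1/8*3944312*(1/5303) + 40745/((-120*(8*4 + 4)*6)) = -493039*1/5303 + 40745/((-120*(32 + 4)*6)) = -493039/5303 + 40745/((-4320*6)) = -493039/5303 + 40745/((-120*216)) = -493039/5303 + 40745/(-25920) = -493039/5303 + 40745*(-1/25920) = -493039/5303 - 8149/5184 = -2599128323/27490752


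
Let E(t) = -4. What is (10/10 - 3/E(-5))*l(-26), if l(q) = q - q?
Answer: 0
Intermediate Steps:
l(q) = 0
(10/10 - 3/E(-5))*l(-26) = (10/10 - 3/(-4))*0 = (10*(1/10) - 3*(-1/4))*0 = (1 + 3/4)*0 = (7/4)*0 = 0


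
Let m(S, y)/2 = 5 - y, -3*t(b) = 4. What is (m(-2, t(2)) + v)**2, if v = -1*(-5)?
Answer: 2809/9 ≈ 312.11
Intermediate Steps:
t(b) = -4/3 (t(b) = -1/3*4 = -4/3)
v = 5
m(S, y) = 10 - 2*y (m(S, y) = 2*(5 - y) = 10 - 2*y)
(m(-2, t(2)) + v)**2 = ((10 - 2*(-4/3)) + 5)**2 = ((10 + 8/3) + 5)**2 = (38/3 + 5)**2 = (53/3)**2 = 2809/9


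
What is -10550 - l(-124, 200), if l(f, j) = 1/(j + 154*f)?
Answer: -199352799/18896 ≈ -10550.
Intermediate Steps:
-10550 - l(-124, 200) = -10550 - 1/(200 + 154*(-124)) = -10550 - 1/(200 - 19096) = -10550 - 1/(-18896) = -10550 - 1*(-1/18896) = -10550 + 1/18896 = -199352799/18896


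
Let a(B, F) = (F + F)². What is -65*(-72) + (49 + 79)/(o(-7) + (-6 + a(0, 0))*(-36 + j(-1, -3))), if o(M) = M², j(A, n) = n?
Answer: 1324568/283 ≈ 4680.5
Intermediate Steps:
a(B, F) = 4*F² (a(B, F) = (2*F)² = 4*F²)
-65*(-72) + (49 + 79)/(o(-7) + (-6 + a(0, 0))*(-36 + j(-1, -3))) = -65*(-72) + (49 + 79)/((-7)² + (-6 + 4*0²)*(-36 - 3)) = 4680 + 128/(49 + (-6 + 4*0)*(-39)) = 4680 + 128/(49 + (-6 + 0)*(-39)) = 4680 + 128/(49 - 6*(-39)) = 4680 + 128/(49 + 234) = 4680 + 128/283 = 1324568/283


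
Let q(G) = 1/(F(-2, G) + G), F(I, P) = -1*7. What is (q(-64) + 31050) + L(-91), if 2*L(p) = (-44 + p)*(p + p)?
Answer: 3076784/71 ≈ 43335.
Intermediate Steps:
F(I, P) = -7
L(p) = p*(-44 + p) (L(p) = ((-44 + p)*(p + p))/2 = ((-44 + p)*(2*p))/2 = (2*p*(-44 + p))/2 = p*(-44 + p))
q(G) = 1/(-7 + G)
(q(-64) + 31050) + L(-91) = (1/(-7 - 64) + 31050) - 91*(-44 - 91) = (1/(-71) + 31050) - 91*(-135) = (-1/71 + 31050) + 12285 = 2204549/71 + 12285 = 3076784/71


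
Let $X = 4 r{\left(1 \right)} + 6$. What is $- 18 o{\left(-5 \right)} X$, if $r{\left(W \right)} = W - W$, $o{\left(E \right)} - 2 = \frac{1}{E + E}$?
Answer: $- \frac{1026}{5} \approx -205.2$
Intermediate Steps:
$o{\left(E \right)} = 2 + \frac{1}{2 E}$ ($o{\left(E \right)} = 2 + \frac{1}{E + E} = 2 + \frac{1}{2 E}$)
$r{\left(W \right)} = 0$
$X = 6$ ($X = 4 \cdot 0 + 6 = 0 + 6 = 6$)
$- 18 o{\left(-5 \right)} X = - 18 \left(2 + \frac{1}{2 \left(-5\right)}\right) 6 = - 18 \left(2 + \frac{1}{2} \left(- \frac{1}{5}\right)\right) 6 = - 18 \left(2 - \frac{1}{10}\right) 6 = \left(-18\right) \frac{19}{10} \cdot 6 = \left(- \frac{171}{5}\right) 6 = - \frac{1026}{5}$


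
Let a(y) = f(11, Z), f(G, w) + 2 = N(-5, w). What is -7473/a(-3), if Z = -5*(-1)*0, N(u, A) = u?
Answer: 7473/7 ≈ 1067.6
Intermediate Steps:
Z = 0 (Z = 5*0 = 0)
f(G, w) = -7 (f(G, w) = -2 - 5 = -7)
a(y) = -7
-7473/a(-3) = -7473/(-7) = -7473*(-⅐) = 7473/7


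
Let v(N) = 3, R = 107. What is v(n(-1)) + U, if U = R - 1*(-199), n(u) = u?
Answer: 309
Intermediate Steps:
U = 306 (U = 107 - 1*(-199) = 107 + 199 = 306)
v(n(-1)) + U = 3 + 306 = 309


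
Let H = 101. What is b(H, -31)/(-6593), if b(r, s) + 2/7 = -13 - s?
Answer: -124/46151 ≈ -0.0026868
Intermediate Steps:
b(r, s) = -93/7 - s (b(r, s) = -2/7 + (-13 - s) = -93/7 - s)
b(H, -31)/(-6593) = (-93/7 - 1*(-31))/(-6593) = (-93/7 + 31)*(-1/6593) = (124/7)*(-1/6593) = -124/46151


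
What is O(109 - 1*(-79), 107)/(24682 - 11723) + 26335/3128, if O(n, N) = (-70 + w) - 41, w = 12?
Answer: 14824591/1762424 ≈ 8.4115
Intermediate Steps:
O(n, N) = -99 (O(n, N) = (-70 + 12) - 41 = -58 - 41 = -99)
O(109 - 1*(-79), 107)/(24682 - 11723) + 26335/3128 = -99/(24682 - 11723) + 26335/3128 = -99/12959 + 26335*(1/3128) = -99*1/12959 + 1145/136 = -99/12959 + 1145/136 = 14824591/1762424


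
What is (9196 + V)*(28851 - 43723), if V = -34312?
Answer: 373525152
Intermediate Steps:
(9196 + V)*(28851 - 43723) = (9196 - 34312)*(28851 - 43723) = -25116*(-14872) = 373525152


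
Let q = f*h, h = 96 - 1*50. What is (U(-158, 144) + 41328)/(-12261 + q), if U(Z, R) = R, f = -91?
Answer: -41472/16447 ≈ -2.5216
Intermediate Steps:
h = 46 (h = 96 - 50 = 46)
q = -4186 (q = -91*46 = -4186)
(U(-158, 144) + 41328)/(-12261 + q) = (144 + 41328)/(-12261 - 4186) = 41472/(-16447) = 41472*(-1/16447) = -41472/16447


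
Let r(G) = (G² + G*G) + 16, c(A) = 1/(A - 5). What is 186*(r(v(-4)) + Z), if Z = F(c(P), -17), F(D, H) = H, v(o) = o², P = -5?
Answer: 95046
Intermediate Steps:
c(A) = 1/(-5 + A)
r(G) = 16 + 2*G² (r(G) = (G² + G²) + 16 = 2*G² + 16 = 16 + 2*G²)
Z = -17
186*(r(v(-4)) + Z) = 186*((16 + 2*((-4)²)²) - 17) = 186*((16 + 2*16²) - 17) = 186*((16 + 2*256) - 17) = 186*((16 + 512) - 17) = 186*(528 - 17) = 186*511 = 95046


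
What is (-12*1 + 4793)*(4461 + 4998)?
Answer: 45223479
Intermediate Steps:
(-12*1 + 4793)*(4461 + 4998) = (-12 + 4793)*9459 = 4781*9459 = 45223479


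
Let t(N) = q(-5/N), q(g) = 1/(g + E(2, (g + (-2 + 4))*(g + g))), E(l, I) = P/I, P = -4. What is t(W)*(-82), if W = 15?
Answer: -1230/49 ≈ -25.102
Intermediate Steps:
E(l, I) = -4/I
q(g) = 1/(g - 2/(g*(2 + g))) (q(g) = 1/(g - 4*1/((g + g)*(g + (-2 + 4)))) = 1/(g - 4*1/(2*g*(g + 2))) = 1/(g - 4*1/(2*g*(2 + g))) = 1/(g - 2/(g*(2 + g))))
t(N) = -5*(2 - 5/N)/(N*(-2 + 25*(2 - 5/N)/N²)) (t(N) = (-5/N)*(2 - 5/N)/(-2 + (-5/N)²*(2 - 5/N)) = (-5/N)*(2 - 5/N)/(-2 + (25/N²)*(2 - 5/N)) = (-5/N)*(2 - 5/N)/(-2 + 25*(2 - 5/N)/N²) = -5*(2 - 5/N)/(N*(-2 + 25*(2 - 5/N)/N²)))
t(W)*(-82) = (5*15*(-5 + 2*15)/(125 - 50*15 + 2*15³))*(-82) = (5*15*(-5 + 30)/(125 - 750 + 2*3375))*(-82) = (5*15*25/(125 - 750 + 6750))*(-82) = (5*15*25/6125)*(-82) = (5*15*(1/6125)*25)*(-82) = (15/49)*(-82) = -1230/49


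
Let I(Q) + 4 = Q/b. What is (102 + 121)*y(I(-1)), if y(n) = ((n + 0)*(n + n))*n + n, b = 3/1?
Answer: -1005953/27 ≈ -37258.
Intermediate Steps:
b = 3 (b = 3*1 = 3)
I(Q) = -4 + Q/3
y(n) = n + 2*n**3 (y(n) = (n*(2*n))*n + n = (2*n**2)*n + n = 2*n**3 + n = n + 2*n**3)
(102 + 121)*y(I(-1)) = (102 + 121)*((-4 + (1/3)*(-1)) + 2*(-4 + (1/3)*(-1))**3) = 223*((-4 - 1/3) + 2*(-4 - 1/3)**3) = 223*(-13/3 + 2*(-13/3)**3) = 223*(-13/3 + 2*(-2197/27)) = 223*(-13/3 - 4394/27) = 223*(-4511/27) = -1005953/27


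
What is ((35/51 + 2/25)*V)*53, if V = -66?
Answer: -1139182/425 ≈ -2680.4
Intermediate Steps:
((35/51 + 2/25)*V)*53 = ((35/51 + 2/25)*(-66))*53 = ((977/1275)*(-66))*53 = -21494/425*53 = -1139182/425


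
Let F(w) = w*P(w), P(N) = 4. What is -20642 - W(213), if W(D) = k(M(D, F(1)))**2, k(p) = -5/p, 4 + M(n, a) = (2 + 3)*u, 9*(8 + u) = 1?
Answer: -3155771627/152881 ≈ -20642.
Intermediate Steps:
u = -71/9 (u = -8 + (1/9)*1 = -8 + 1/9 = -71/9 ≈ -7.8889)
F(w) = 4*w (F(w) = w*4 = 4*w)
M(n, a) = -391/9 (M(n, a) = -4 + (2 + 3)*(-71/9) = -4 + 5*(-71/9) = -4 - 355/9 = -391/9)
W(D) = 2025/152881 (W(D) = (-5/(-391/9))**2 = (-5*(-9/391))**2 = (45/391)**2 = 2025/152881)
-20642 - W(213) = -20642 - 1*2025/152881 = -20642 - 2025/152881 = -3155771627/152881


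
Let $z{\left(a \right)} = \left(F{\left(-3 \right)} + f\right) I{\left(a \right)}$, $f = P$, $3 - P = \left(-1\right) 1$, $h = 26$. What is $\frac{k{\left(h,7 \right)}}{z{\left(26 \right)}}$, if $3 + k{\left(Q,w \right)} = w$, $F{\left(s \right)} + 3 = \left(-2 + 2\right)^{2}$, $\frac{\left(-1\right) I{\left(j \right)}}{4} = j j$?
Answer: $- \frac{1}{676} \approx -0.0014793$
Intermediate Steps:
$I{\left(j \right)} = - 4 j^{2}$ ($I{\left(j \right)} = - 4 j j = - 4 j^{2}$)
$F{\left(s \right)} = -3$ ($F{\left(s \right)} = -3 + \left(-2 + 2\right)^{2} = -3 + 0^{2} = -3 + 0 = -3$)
$P = 4$ ($P = 3 - \left(-1\right) 1 = 3 - -1 = 3 + 1 = 4$)
$f = 4$
$k{\left(Q,w \right)} = -3 + w$
$z{\left(a \right)} = - 4 a^{2}$ ($z{\left(a \right)} = \left(-3 + 4\right) \left(- 4 a^{2}\right) = 1 \left(- 4 a^{2}\right) = - 4 a^{2}$)
$\frac{k{\left(h,7 \right)}}{z{\left(26 \right)}} = \frac{-3 + 7}{\left(-4\right) 26^{2}} = \frac{4}{\left(-4\right) 676} = \frac{4}{-2704} = 4 \left(- \frac{1}{2704}\right) = - \frac{1}{676}$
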